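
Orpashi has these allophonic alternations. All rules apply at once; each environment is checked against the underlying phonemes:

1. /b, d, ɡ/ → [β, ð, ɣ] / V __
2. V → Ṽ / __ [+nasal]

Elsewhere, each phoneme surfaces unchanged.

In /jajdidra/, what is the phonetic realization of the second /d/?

[ð]

/d/ meets the environment for rule 1 (immediately after a vowel) → [ð].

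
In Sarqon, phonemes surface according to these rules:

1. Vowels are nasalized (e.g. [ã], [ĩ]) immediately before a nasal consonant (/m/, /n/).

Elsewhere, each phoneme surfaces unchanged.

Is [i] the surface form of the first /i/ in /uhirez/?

/i/ — between /h/ and /r/; rule 1 does not apply here → [i].
The actual realization is [i], which matches [i].

Yes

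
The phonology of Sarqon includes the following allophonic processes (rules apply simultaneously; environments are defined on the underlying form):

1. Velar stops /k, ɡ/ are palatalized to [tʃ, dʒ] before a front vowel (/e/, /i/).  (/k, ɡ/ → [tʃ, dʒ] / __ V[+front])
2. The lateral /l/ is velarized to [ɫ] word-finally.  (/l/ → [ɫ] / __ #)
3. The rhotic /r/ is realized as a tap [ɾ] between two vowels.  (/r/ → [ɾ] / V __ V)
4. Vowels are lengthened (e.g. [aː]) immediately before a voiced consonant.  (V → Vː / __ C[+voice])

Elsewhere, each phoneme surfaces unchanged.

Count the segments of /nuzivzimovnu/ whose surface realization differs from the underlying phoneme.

Segments that undergo a rule: /u/ → [uː] (rule 4); /i/ → [iː] (rule 4); /i/ → [iː] (rule 4); /o/ → [oː] (rule 4).
All other segments surface unchanged.

4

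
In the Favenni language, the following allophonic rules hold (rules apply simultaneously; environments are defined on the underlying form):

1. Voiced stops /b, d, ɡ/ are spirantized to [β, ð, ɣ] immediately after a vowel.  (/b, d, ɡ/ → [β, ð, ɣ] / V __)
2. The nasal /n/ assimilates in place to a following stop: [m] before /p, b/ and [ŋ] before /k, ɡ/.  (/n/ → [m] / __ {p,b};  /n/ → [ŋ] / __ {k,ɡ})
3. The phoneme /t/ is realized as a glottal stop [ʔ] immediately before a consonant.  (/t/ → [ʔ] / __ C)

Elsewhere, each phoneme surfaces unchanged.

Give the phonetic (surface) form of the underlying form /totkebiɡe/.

[toʔkeβiɣe]

/t/ (word-initial) fails the environment for rule 3, so it stays [t].
/o/ (between /t/ and /t/) is unaffected → [o].
/t/ meets the environment for rule 3 (immediately before a consonant) → [ʔ].
/k/ (between /t/ and /e/) is unaffected → [k].
/e/ stays [e].
/b/ — between /e/ and /i/, immediately after a vowel — surfaces as [β] (rule 1).
/i/ stays [i].
/ɡ/ (between /i/ and /e/): immediately after a vowel, so rule 1 applies → [ɣ].
/e/ (word-final) is unaffected → [e].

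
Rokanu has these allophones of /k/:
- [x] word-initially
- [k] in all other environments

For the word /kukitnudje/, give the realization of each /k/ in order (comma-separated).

Occurrence 1 (position 1): word-initially → [x].
Occurrence 2 (position 3): no conditioning environment matches → elsewhere allophone [k].

[x], [k]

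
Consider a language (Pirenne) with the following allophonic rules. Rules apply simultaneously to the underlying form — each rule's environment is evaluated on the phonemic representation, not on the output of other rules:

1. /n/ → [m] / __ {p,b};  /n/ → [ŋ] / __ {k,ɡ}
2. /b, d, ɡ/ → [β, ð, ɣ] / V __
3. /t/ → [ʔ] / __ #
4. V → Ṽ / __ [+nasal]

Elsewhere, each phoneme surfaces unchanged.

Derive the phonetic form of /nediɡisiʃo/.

[neðiɣisiʃo]

/n/ — word-initial; rule 1 does not apply here → [n].
/e/ (between /n/ and /d/) is in the target of rule 4 but the environment (before a nasal consonant) is not met → [e].
/d/ meets the environment for rule 2 (immediately after a vowel) → [ð].
/i/ — between /d/ and /ɡ/; rule 4 does not apply here → [i].
/ɡ/ (between /i/ and /i/): immediately after a vowel, so rule 2 applies → [ɣ].
/i/ (between /ɡ/ and /s/) fails the environment for rule 4, so it stays [i].
/i/ (between /s/ and /ʃ/): rule 4 targets it, but not before a nasal consonant → unchanged [i].
/o/ (word-final) fails the environment for rule 4, so it stays [o].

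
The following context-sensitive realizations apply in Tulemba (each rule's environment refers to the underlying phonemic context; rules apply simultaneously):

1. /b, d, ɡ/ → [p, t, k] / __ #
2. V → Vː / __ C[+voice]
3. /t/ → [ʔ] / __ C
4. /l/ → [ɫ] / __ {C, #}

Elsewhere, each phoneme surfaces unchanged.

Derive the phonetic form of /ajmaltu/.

[aːjmaːɫtu]

/a/ — word-initial, before a voiced consonant — surfaces as [aː] (rule 2).
/j/ stays [j].
/m/ (between /j/ and /a/): no rule targets it → [m].
/a/ (between /m/ and /l/): before a voiced consonant, so rule 2 applies → [aː].
Rule 4 applies to /l/ (between /a/ and /t/: word-finally or immediately before a consonant) → [ɫ].
/t/ (between /l/ and /u/) is in the target of rule 3 but the environment (immediately before a consonant) is not met → [t].
/u/ — word-final; rule 2 does not apply here → [u].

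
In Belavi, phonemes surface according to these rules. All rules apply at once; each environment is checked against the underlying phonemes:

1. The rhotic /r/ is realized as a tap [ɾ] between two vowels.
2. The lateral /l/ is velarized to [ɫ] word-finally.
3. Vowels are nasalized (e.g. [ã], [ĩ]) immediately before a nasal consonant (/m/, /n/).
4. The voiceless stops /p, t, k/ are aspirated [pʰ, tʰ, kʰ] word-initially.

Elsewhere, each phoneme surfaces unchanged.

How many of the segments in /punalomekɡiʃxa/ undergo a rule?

Segments that undergo a rule: /p/ → [pʰ] (rule 4); /u/ → [ũ] (rule 3); /o/ → [õ] (rule 3).
All other segments surface unchanged.

3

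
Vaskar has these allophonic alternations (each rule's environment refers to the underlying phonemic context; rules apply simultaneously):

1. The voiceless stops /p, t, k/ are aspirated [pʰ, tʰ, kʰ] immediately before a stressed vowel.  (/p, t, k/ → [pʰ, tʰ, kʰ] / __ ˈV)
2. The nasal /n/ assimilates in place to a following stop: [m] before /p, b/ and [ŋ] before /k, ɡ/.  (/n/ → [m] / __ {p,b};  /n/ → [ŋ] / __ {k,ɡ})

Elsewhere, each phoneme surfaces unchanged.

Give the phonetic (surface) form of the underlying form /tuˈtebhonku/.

/t/ (word-initial): rule 1 targets it, but not immediately before a stressed vowel → unchanged [t].
/u/ stays [u].
/t/ (between /u/ and /e/): immediately before a stressed vowel, so rule 1 applies → [tʰ].
/e/ — not in any rule's target class → [e].
/b/ (between /e/ and /h/) is unaffected → [b].
/h/ — not in any rule's target class → [h].
/o/ (between /h/ and /n/) is unaffected → [o].
/n/ (between /o/ and /k/): before a labial or velar stop, so rule 2 applies → [ŋ].
/k/ (between /n/ and /u/) is in the target of rule 1 but the environment (immediately before a stressed vowel) is not met → [k].
/u/ stays [u].

[tuˈtʰebhoŋku]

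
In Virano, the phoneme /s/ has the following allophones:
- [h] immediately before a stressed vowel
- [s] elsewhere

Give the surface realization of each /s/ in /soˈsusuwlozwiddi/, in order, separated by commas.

Occurrence 1 (position 1): no conditioning environment matches → elsewhere allophone [s].
Occurrence 2 (position 3): immediately before a stressed vowel → [h].
Occurrence 3 (position 5): no conditioning environment matches → elsewhere allophone [s].

[s], [h], [s]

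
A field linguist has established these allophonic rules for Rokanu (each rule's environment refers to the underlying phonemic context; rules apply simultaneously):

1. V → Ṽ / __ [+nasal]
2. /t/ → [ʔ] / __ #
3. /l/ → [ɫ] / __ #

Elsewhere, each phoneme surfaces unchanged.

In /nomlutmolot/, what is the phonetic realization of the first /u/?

[u]

/u/ (between /l/ and /t/) is in the target of rule 1 but the environment (before a nasal consonant) is not met → [u].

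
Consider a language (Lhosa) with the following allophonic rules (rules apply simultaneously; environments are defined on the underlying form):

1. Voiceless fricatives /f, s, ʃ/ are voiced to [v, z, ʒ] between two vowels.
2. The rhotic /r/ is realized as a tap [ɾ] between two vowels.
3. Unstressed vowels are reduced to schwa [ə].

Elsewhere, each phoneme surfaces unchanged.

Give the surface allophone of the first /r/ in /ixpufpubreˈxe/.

[r]

/r/ (between /b/ and /e/) is in the target of rule 2 but the environment (between two vowels) is not met → [r].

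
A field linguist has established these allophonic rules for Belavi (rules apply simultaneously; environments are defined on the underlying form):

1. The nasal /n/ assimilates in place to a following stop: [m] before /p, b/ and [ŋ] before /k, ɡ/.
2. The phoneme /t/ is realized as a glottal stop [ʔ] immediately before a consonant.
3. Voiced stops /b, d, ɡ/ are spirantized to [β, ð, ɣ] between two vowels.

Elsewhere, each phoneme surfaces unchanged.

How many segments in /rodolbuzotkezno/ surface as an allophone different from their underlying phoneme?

Segments that undergo a rule: /d/ → [ð] (rule 3); /t/ → [ʔ] (rule 2).
All other segments surface unchanged.

2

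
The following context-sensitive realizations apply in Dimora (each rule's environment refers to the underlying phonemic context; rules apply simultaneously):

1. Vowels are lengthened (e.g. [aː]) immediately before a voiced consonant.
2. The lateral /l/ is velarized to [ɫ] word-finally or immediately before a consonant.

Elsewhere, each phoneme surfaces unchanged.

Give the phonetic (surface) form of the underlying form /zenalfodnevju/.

[zeːnaːɫfoːdneːvju]

/e/ — between /z/ and /n/, before a voiced consonant — surfaces as [eː] (rule 1).
/a/ meets the environment for rule 1 (before a voiced consonant) → [aː].
Rule 2 applies to /l/ (between /a/ and /f/: word-finally or immediately before a consonant) → [ɫ].
Rule 1 applies to /o/ (between /f/ and /d/: before a voiced consonant) → [oː].
/e/ (between /n/ and /v/) occurs before a voiced consonant → [eː] by rule 1.
/u/ (word-final): rule 1 targets it, but not before a voiced consonant → unchanged [u].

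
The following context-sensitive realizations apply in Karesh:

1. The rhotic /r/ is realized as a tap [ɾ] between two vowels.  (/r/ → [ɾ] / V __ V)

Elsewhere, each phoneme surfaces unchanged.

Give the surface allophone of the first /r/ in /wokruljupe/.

[r]

/r/ — between /k/ and /u/; rule 1 does not apply here → [r].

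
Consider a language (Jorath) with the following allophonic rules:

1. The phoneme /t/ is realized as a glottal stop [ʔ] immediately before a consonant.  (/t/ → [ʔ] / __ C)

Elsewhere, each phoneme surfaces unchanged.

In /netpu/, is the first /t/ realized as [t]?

/t/ — between /e/ and /p/, immediately before a consonant — surfaces as [ʔ] (rule 1).
The actual realization is [ʔ], not [t].

No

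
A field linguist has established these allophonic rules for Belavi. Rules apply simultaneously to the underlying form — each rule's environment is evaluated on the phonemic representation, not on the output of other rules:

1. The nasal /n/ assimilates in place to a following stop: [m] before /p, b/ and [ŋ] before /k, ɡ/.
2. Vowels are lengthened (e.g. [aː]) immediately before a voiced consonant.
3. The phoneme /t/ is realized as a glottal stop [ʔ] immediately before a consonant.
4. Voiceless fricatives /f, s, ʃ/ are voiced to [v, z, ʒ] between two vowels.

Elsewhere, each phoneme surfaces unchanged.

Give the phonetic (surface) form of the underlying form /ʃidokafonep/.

/ʃ/ (word-initial) fails the environment for rule 4, so it stays [ʃ].
/i/ (between /ʃ/ and /d/): before a voiced consonant, so rule 2 applies → [iː].
/d/ (between /i/ and /o/) is unaffected → [d].
/o/ (between /d/ and /k/) fails the environment for rule 2, so it stays [o].
/k/ (between /o/ and /a/) is unaffected → [k].
/a/ — between /k/ and /f/; rule 2 does not apply here → [a].
/f/ (between /a/ and /o/) occurs between two vowels → [v] by rule 4.
/o/ — between /f/ and /n/, before a voiced consonant — surfaces as [oː] (rule 2).
/n/ (between /o/ and /e/): rule 1 targets it, but not before a labial or velar stop → unchanged [n].
/e/ — between /n/ and /p/; rule 2 does not apply here → [e].
/p/ (word-final): no rule targets it → [p].

[ʃiːdokavoːnep]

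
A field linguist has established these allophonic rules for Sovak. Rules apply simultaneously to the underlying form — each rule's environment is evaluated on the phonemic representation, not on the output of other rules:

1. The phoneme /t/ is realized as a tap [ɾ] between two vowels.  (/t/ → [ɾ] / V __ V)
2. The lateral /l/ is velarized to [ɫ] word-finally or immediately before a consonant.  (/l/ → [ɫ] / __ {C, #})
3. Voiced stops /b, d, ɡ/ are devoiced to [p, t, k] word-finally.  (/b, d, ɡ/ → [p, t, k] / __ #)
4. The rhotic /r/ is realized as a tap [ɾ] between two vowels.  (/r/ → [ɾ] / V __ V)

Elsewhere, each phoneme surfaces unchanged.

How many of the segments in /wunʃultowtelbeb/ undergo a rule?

Segments that undergo a rule: /l/ → [ɫ] (rule 2); /l/ → [ɫ] (rule 2); /b/ → [p] (rule 3).
All other segments surface unchanged.

3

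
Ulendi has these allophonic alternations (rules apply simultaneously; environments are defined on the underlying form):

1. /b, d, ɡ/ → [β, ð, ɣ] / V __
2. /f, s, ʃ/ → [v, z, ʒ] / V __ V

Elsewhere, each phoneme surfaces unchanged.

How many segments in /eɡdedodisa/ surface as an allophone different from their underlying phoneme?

4

Segments that undergo a rule: /ɡ/ → [ɣ] (rule 1); /d/ → [ð] (rule 1); /d/ → [ð] (rule 1); /s/ → [z] (rule 2).
All other segments surface unchanged.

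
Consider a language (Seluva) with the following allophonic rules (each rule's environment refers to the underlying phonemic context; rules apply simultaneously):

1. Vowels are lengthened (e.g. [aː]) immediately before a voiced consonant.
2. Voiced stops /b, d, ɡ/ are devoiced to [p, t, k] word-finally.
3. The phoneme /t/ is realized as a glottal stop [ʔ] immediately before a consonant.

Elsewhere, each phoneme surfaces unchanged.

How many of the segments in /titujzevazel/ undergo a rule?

Segments that undergo a rule: /u/ → [uː] (rule 1); /e/ → [eː] (rule 1); /a/ → [aː] (rule 1); /e/ → [eː] (rule 1).
All other segments surface unchanged.

4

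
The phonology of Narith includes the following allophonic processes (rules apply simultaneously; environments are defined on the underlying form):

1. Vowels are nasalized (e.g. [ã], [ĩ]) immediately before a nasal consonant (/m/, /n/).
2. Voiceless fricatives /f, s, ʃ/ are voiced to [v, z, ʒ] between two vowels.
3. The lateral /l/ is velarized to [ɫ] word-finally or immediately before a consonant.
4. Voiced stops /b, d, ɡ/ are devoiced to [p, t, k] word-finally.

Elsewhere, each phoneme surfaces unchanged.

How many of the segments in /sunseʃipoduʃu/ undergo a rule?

3

Segments that undergo a rule: /u/ → [ũ] (rule 1); /ʃ/ → [ʒ] (rule 2); /ʃ/ → [ʒ] (rule 2).
All other segments surface unchanged.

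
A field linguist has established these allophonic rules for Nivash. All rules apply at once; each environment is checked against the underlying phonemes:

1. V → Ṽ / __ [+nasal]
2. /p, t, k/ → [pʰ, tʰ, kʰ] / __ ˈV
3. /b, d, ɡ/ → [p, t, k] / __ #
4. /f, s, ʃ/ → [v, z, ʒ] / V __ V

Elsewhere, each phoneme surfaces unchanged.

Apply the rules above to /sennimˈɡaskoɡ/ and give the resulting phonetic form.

/s/ (word-initial): rule 4 targets it, but not between two vowels → unchanged [s].
Rule 1 applies to /e/ (between /s/ and /n/: before a nasal consonant) → [ẽ].
/n/ (between /e/ and /n/) is unaffected → [n].
/n/ (between /n/ and /i/) is unaffected → [n].
Rule 1 applies to /i/ (between /n/ and /m/: before a nasal consonant) → [ĩ].
/m/ stays [m].
/ɡ/ — between /m/ and /a/; rule 3 does not apply here → [ɡ].
/a/ (between /ɡ/ and /s/) fails the environment for rule 1, so it stays [a].
/s/ — between /a/ and /k/; rule 4 does not apply here → [s].
/k/ (between /s/ and /o/): rule 2 targets it, but not immediately before a stressed vowel → unchanged [k].
/o/ (between /k/ and /ɡ/) fails the environment for rule 1, so it stays [o].
/ɡ/ (word-final): word-finally, so rule 3 applies → [k].

[sẽnnĩmˈɡaskok]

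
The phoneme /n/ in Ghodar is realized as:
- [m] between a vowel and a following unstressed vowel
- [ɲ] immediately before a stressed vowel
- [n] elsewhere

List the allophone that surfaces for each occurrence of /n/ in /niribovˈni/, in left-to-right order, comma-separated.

Occurrence 1 (position 1): no conditioning environment matches → elsewhere allophone [n].
Occurrence 2 (position 8): immediately before a stressed vowel → [ɲ].

[n], [ɲ]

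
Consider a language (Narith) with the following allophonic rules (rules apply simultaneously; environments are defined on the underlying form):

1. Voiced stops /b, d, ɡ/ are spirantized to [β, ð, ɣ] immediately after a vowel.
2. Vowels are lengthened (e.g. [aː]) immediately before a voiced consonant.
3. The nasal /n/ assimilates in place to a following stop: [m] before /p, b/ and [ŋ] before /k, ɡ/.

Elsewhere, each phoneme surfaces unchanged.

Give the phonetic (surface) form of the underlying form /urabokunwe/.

/u/ (word-initial): before a voiced consonant, so rule 2 applies → [uː].
/r/ stays [r].
/a/ meets the environment for rule 2 (before a voiced consonant) → [aː].
Rule 1 applies to /b/ (between /a/ and /o/: immediately after a vowel) → [β].
/o/ — between /b/ and /k/; rule 2 does not apply here → [o].
/k/ — not in any rule's target class → [k].
/u/ (between /k/ and /n/) occurs before a voiced consonant → [uː] by rule 2.
/n/ (between /u/ and /w/) is in the target of rule 3 but the environment (before a labial or velar stop) is not met → [n].
/w/ — not in any rule's target class → [w].
/e/ (word-final) is in the target of rule 2 but the environment (before a voiced consonant) is not met → [e].

[uːraːβokuːnwe]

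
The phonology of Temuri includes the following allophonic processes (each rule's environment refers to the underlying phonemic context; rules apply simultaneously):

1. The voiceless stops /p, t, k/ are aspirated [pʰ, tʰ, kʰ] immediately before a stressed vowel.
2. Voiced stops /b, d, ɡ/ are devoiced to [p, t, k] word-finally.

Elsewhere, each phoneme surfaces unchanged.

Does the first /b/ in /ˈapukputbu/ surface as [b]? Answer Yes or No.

/b/ — between /t/ and /u/; rule 2 does not apply here → [b].
The actual realization is [b], which matches [b].

Yes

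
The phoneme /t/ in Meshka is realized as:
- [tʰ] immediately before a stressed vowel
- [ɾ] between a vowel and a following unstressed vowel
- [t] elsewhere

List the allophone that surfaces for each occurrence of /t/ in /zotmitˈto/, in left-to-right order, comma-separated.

Occurrence 1 (position 3): no conditioning environment matches → elsewhere allophone [t].
Occurrence 2 (position 6): no conditioning environment matches → elsewhere allophone [t].
Occurrence 3 (position 7): immediately before a stressed vowel → [tʰ].

[t], [t], [tʰ]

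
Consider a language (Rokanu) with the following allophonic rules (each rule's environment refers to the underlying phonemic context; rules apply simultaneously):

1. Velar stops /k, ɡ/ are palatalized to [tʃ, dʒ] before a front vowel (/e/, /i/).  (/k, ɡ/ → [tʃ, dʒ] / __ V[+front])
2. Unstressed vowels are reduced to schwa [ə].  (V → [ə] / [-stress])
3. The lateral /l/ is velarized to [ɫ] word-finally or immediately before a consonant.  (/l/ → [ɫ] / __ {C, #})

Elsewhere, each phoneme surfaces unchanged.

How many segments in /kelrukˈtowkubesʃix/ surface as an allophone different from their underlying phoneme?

Segments that undergo a rule: /k/ → [tʃ] (rule 1); /e/ → [ə] (rule 2); /l/ → [ɫ] (rule 3); /u/ → [ə] (rule 2); /u/ → [ə] (rule 2); /e/ → [ə] (rule 2); /i/ → [ə] (rule 2).
All other segments surface unchanged.

7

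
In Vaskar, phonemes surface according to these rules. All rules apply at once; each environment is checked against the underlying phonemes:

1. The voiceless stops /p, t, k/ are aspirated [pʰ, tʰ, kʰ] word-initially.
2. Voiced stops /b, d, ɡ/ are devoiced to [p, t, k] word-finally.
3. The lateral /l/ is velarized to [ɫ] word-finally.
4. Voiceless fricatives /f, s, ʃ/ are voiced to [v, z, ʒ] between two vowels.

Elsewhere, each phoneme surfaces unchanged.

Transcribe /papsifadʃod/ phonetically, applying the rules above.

/p/ meets the environment for rule 1 (word-initially) → [pʰ].
/a/ (between /p/ and /p/): no rule targets it → [a].
/p/ (between /a/ and /s/): rule 1 targets it, but not word-initially → unchanged [p].
/s/ — between /p/ and /i/; rule 4 does not apply here → [s].
/i/ stays [i].
Rule 4 applies to /f/ (between /i/ and /a/: between two vowels) → [v].
/a/ stays [a].
/d/ (between /a/ and /ʃ/): rule 2 targets it, but not word-finally → unchanged [d].
/ʃ/ (between /d/ and /o/): rule 4 targets it, but not between two vowels → unchanged [ʃ].
/o/ (between /ʃ/ and /d/) is unaffected → [o].
/d/ meets the environment for rule 2 (word-finally) → [t].

[pʰapsivadʃot]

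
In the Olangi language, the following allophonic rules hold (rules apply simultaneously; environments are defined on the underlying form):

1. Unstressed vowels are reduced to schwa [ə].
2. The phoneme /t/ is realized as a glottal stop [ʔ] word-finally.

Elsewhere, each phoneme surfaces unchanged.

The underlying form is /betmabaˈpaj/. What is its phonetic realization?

/b/ stays [b].
/e/ — between /b/ and /t/, in an unstressed syllable — surfaces as [ə] (rule 1).
/t/ (between /e/ and /m/): rule 2 targets it, but not word-finally → unchanged [t].
/m/ (between /t/ and /a/) is unaffected → [m].
/a/ meets the environment for rule 1 (in an unstressed syllable) → [ə].
/b/ (between /a/ and /a/): no rule targets it → [b].
/a/ (between /b/ and /p/) occurs in an unstressed syllable → [ə] by rule 1.
/p/ (between /a/ and /a/) is unaffected → [p].
/a/ (between /p/ and /j/): rule 1 targets it, but not in an unstressed syllable → unchanged [a].
/j/ (word-final): no rule targets it → [j].

[bətməbəˈpaj]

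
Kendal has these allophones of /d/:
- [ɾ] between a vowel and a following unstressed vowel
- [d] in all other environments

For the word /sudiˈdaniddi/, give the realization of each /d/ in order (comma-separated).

Occurrence 1 (position 3): between a vowel and a following unstressed vowel → [ɾ].
Occurrence 2 (position 5): no conditioning environment matches → elsewhere allophone [d].
Occurrence 3 (position 9): no conditioning environment matches → elsewhere allophone [d].
Occurrence 4 (position 10): no conditioning environment matches → elsewhere allophone [d].

[ɾ], [d], [d], [d]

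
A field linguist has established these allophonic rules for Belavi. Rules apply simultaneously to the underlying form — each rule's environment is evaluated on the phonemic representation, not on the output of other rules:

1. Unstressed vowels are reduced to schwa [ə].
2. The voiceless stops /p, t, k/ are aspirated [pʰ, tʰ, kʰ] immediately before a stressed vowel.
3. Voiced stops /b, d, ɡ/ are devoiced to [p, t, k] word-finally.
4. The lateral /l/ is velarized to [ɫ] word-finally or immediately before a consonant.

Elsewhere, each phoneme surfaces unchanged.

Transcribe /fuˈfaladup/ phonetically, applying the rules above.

/u/ — between /f/ and /f/, in an unstressed syllable — surfaces as [ə] (rule 1).
/a/ — between /f/ and /l/; rule 1 does not apply here → [a].
/l/ (between /a/ and /a/): rule 4 targets it, but not word-finally or immediately before a consonant → unchanged [l].
/a/ (between /l/ and /d/) occurs in an unstressed syllable → [ə] by rule 1.
/d/ (between /a/ and /u/) fails the environment for rule 3, so it stays [d].
/u/ (between /d/ and /p/): in an unstressed syllable, so rule 1 applies → [ə].
/p/ (word-final) fails the environment for rule 2, so it stays [p].

[fəˈfalədəp]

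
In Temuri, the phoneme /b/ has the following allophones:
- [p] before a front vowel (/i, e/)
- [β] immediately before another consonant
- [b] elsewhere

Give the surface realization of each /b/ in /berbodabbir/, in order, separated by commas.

[p], [b], [β], [p]

Occurrence 1 (position 1): before a front vowel (/i, e/) → [p].
Occurrence 2 (position 4): no conditioning environment matches → elsewhere allophone [b].
Occurrence 3 (position 8): immediately before another consonant → [β].
Occurrence 4 (position 9): before a front vowel (/i, e/) → [p].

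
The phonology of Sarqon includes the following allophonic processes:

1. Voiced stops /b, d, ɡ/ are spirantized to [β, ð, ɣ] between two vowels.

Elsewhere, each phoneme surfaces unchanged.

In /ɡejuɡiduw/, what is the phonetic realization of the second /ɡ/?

/ɡ/ — between /u/ and /i/, between two vowels — surfaces as [ɣ] (rule 1).

[ɣ]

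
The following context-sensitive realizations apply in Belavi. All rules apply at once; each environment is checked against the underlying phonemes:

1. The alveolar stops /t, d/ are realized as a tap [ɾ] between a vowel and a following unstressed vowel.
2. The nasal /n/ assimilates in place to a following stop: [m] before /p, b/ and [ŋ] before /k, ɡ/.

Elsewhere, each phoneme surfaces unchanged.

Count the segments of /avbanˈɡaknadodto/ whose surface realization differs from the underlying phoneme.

Segments that undergo a rule: /n/ → [ŋ] (rule 2); /d/ → [ɾ] (rule 1).
All other segments surface unchanged.

2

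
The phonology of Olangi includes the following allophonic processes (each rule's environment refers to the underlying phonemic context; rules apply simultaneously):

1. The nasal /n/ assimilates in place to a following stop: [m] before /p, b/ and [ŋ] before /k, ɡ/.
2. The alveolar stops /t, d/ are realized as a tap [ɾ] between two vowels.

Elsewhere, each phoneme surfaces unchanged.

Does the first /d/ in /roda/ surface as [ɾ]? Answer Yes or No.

Yes

Rule 2 applies to /d/ (between /o/ and /a/: between two vowels) → [ɾ].
The actual realization is [ɾ], which matches [ɾ].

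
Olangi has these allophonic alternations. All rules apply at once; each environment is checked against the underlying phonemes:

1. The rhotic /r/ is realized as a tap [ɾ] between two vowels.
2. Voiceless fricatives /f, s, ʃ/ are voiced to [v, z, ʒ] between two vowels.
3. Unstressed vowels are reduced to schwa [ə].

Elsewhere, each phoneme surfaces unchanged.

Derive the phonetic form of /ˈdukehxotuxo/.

[ˈdukəhxətəxə]

/d/ — not in any rule's target class → [d].
/u/ (between /d/ and /k/) fails the environment for rule 3, so it stays [u].
/k/ (between /u/ and /e/) is unaffected → [k].
/e/ — between /k/ and /h/, in an unstressed syllable — surfaces as [ə] (rule 3).
/h/ stays [h].
/x/ — not in any rule's target class → [x].
/o/ (between /x/ and /t/) occurs in an unstressed syllable → [ə] by rule 3.
/t/ (between /o/ and /u/) is unaffected → [t].
/u/ — between /t/ and /x/, in an unstressed syllable — surfaces as [ə] (rule 3).
/x/ (between /u/ and /o/): no rule targets it → [x].
/o/ — word-final, in an unstressed syllable — surfaces as [ə] (rule 3).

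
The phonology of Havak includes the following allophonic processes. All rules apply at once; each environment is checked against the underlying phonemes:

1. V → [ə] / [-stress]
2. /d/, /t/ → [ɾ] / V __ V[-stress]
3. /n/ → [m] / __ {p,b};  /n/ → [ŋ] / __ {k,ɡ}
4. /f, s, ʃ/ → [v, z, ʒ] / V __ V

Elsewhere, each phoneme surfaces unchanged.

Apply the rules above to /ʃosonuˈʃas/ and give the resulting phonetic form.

/ʃ/ — word-initial; rule 4 does not apply here → [ʃ].
/o/ (between /ʃ/ and /s/): in an unstressed syllable, so rule 1 applies → [ə].
Rule 4 applies to /s/ (between /o/ and /o/: between two vowels) → [z].
/o/ (between /s/ and /n/) occurs in an unstressed syllable → [ə] by rule 1.
/n/ — between /o/ and /u/; rule 3 does not apply here → [n].
/u/ (between /n/ and /ʃ/) occurs in an unstressed syllable → [ə] by rule 1.
/ʃ/ — between /u/ and /a/, between two vowels — surfaces as [ʒ] (rule 4).
/a/ (between /ʃ/ and /s/): rule 1 targets it, but not in an unstressed syllable → unchanged [a].
/s/ (word-final) is in the target of rule 4 but the environment (between two vowels) is not met → [s].

[ʃəzənəˈʒas]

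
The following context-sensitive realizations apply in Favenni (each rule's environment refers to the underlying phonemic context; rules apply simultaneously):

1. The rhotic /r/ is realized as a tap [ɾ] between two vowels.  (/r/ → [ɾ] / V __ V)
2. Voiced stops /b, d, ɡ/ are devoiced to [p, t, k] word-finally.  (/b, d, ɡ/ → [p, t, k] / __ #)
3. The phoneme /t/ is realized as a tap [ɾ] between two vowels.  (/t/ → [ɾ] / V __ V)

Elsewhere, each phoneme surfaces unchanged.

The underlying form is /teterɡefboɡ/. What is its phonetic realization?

[teɾerɡefbok]

/t/ (word-initial) is in the target of rule 3 but the environment (between two vowels) is not met → [t].
/e/ — not in any rule's target class → [e].
Rule 3 applies to /t/ (between /e/ and /e/: between two vowels) → [ɾ].
/e/ stays [e].
/r/ (between /e/ and /ɡ/) is in the target of rule 1 but the environment (between two vowels) is not met → [r].
/ɡ/ — between /r/ and /e/; rule 2 does not apply here → [ɡ].
/e/ — not in any rule's target class → [e].
/f/ (between /e/ and /b/) is unaffected → [f].
/b/ (between /f/ and /o/) fails the environment for rule 2, so it stays [b].
/o/ — not in any rule's target class → [o].
Rule 2 applies to /ɡ/ (word-final: word-finally) → [k].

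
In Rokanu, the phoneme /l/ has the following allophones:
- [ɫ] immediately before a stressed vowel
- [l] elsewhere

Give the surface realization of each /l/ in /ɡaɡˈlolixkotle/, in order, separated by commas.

[ɫ], [l], [l]

Occurrence 1 (position 4): immediately before a stressed vowel → [ɫ].
Occurrence 2 (position 6): no conditioning environment matches → elsewhere allophone [l].
Occurrence 3 (position 12): no conditioning environment matches → elsewhere allophone [l].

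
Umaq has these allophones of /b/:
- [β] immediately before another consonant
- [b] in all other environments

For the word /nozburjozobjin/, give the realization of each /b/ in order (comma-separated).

Occurrence 1 (position 4): no conditioning environment matches → elsewhere allophone [b].
Occurrence 2 (position 11): immediately before another consonant → [β].

[b], [β]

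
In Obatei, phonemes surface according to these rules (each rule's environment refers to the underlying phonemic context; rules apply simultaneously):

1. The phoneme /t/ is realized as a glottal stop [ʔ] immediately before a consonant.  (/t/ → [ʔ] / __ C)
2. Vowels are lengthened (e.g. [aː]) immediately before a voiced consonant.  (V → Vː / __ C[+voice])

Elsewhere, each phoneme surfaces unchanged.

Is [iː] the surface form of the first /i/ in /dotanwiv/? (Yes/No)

Rule 2 applies to /i/ (between /w/ and /v/: before a voiced consonant) → [iː].
The actual realization is [iː], which matches [iː].

Yes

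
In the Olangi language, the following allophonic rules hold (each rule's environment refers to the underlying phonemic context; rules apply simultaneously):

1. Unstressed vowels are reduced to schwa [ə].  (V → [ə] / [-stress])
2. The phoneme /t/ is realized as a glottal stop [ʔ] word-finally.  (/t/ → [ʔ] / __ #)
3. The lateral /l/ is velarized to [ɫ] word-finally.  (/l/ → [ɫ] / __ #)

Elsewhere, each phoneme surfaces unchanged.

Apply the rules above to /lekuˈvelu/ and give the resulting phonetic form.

[ləkəˈvelə]

/l/ (word-initial): rule 3 targets it, but not word-finally → unchanged [l].
Rule 1 applies to /e/ (between /l/ and /k/: in an unstressed syllable) → [ə].
Rule 1 applies to /u/ (between /k/ and /v/: in an unstressed syllable) → [ə].
/e/ (between /v/ and /l/): rule 1 targets it, but not in an unstressed syllable → unchanged [e].
/l/ — between /e/ and /u/; rule 3 does not apply here → [l].
/u/ meets the environment for rule 1 (in an unstressed syllable) → [ə].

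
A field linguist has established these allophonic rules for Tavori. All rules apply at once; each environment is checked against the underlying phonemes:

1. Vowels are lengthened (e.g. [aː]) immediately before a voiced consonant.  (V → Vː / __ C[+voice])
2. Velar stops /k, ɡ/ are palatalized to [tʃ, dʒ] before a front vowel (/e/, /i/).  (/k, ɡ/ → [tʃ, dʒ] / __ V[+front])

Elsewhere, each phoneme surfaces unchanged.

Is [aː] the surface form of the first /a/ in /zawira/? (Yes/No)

/a/ (between /z/ and /w/): before a voiced consonant, so rule 1 applies → [aː].
The actual realization is [aː], which matches [aː].

Yes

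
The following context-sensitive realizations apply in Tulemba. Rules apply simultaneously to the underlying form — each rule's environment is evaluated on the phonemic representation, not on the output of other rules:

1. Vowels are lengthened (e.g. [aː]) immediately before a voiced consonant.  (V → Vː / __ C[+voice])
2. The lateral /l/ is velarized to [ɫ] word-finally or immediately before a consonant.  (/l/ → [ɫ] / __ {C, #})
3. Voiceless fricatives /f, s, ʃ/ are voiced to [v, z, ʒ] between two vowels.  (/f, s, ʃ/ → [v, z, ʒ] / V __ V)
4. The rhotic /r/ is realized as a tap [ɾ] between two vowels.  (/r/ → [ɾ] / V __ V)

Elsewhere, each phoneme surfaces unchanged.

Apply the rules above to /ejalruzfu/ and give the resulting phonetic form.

/e/ (word-initial): before a voiced consonant, so rule 1 applies → [eː].
/j/ stays [j].
/a/ meets the environment for rule 1 (before a voiced consonant) → [aː].
/l/ (between /a/ and /r/): word-finally or immediately before a consonant, so rule 2 applies → [ɫ].
/r/ — between /l/ and /u/; rule 4 does not apply here → [r].
/u/ — between /r/ and /z/, before a voiced consonant — surfaces as [uː] (rule 1).
/z/ — not in any rule's target class → [z].
/f/ (between /z/ and /u/) fails the environment for rule 3, so it stays [f].
/u/ (word-final) is in the target of rule 1 but the environment (before a voiced consonant) is not met → [u].

[eːjaːɫruːzfu]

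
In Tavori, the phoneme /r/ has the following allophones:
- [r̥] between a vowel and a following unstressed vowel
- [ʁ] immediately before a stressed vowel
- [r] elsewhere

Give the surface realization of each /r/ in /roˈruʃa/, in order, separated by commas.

[r], [ʁ]

Occurrence 1 (position 1): no conditioning environment matches → elsewhere allophone [r].
Occurrence 2 (position 3): immediately before a stressed vowel → [ʁ].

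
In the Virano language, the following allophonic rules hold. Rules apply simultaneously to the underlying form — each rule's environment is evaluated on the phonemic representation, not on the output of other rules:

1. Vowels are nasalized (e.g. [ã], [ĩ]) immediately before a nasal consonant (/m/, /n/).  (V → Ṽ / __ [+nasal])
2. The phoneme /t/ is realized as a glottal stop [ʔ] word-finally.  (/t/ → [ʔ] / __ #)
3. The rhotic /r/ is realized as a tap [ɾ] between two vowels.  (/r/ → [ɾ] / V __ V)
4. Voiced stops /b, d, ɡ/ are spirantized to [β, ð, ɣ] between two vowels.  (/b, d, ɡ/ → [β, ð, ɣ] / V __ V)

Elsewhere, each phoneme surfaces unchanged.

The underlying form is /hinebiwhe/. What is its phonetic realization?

[hĩneβiwhe]

/h/ stays [h].
/i/ — between /h/ and /n/, before a nasal consonant — surfaces as [ĩ] (rule 1).
/n/ (between /i/ and /e/): no rule targets it → [n].
/e/ (between /n/ and /b/) fails the environment for rule 1, so it stays [e].
/b/ — between /e/ and /i/, between two vowels — surfaces as [β] (rule 4).
/i/ — between /b/ and /w/; rule 1 does not apply here → [i].
/w/ — not in any rule's target class → [w].
/h/ stays [h].
/e/ — word-final; rule 1 does not apply here → [e].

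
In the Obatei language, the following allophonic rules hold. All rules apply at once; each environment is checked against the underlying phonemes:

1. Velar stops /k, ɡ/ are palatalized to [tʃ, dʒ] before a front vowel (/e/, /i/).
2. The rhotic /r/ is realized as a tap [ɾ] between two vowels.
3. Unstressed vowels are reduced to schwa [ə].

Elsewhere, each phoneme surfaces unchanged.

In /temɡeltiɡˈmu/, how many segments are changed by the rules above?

Segments that undergo a rule: /e/ → [ə] (rule 3); /ɡ/ → [dʒ] (rule 1); /e/ → [ə] (rule 3); /i/ → [ə] (rule 3).
All other segments surface unchanged.

4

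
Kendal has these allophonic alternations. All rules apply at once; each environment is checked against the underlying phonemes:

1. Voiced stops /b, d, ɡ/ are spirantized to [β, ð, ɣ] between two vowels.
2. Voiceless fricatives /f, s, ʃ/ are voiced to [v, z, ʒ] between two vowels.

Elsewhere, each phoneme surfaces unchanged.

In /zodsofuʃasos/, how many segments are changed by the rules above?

3

Segments that undergo a rule: /f/ → [v] (rule 2); /ʃ/ → [ʒ] (rule 2); /s/ → [z] (rule 2).
All other segments surface unchanged.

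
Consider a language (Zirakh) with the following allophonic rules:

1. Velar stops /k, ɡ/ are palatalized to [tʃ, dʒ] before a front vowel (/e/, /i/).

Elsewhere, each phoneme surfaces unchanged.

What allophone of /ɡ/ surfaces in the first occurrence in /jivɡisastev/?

[dʒ]

/ɡ/ (between /v/ and /i/) occurs before a front vowel → [dʒ] by rule 1.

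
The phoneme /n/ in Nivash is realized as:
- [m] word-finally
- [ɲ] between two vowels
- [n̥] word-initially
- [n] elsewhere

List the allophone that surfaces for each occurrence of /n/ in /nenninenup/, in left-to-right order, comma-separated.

[n̥], [n], [n], [ɲ], [ɲ]

Occurrence 1 (position 1): word-initially → [n̥].
Occurrence 2 (position 3): no conditioning environment matches → elsewhere allophone [n].
Occurrence 3 (position 4): no conditioning environment matches → elsewhere allophone [n].
Occurrence 4 (position 6): between two vowels → [ɲ].
Occurrence 5 (position 8): between two vowels → [ɲ].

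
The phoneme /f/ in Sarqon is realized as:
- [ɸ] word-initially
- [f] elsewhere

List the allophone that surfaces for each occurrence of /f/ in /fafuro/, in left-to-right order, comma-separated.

[ɸ], [f]

Occurrence 1 (position 1): word-initially → [ɸ].
Occurrence 2 (position 3): no conditioning environment matches → elsewhere allophone [f].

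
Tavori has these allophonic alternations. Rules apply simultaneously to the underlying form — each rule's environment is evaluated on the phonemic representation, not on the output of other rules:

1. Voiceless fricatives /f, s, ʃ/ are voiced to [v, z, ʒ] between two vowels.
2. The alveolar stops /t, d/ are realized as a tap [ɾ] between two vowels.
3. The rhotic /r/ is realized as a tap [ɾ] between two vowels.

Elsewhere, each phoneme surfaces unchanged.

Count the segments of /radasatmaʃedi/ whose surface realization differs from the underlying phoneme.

Segments that undergo a rule: /d/ → [ɾ] (rule 2); /s/ → [z] (rule 1); /ʃ/ → [ʒ] (rule 1); /d/ → [ɾ] (rule 2).
All other segments surface unchanged.

4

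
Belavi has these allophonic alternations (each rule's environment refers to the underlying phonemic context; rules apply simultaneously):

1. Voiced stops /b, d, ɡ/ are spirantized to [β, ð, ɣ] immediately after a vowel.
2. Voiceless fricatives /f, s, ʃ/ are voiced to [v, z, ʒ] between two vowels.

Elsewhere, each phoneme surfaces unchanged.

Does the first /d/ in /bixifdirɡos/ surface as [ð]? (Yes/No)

/d/ (between /f/ and /i/): rule 1 targets it, but not immediately after a vowel → unchanged [d].
The actual realization is [d], not [ð].

No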